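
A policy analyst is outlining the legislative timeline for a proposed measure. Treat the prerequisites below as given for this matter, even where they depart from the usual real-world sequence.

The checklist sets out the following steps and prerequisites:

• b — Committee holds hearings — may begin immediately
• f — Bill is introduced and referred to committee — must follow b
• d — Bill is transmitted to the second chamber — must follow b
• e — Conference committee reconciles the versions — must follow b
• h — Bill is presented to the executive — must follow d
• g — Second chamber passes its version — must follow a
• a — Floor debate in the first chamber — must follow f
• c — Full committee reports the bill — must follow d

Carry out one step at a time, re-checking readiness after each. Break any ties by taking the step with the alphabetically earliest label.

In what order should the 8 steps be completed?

b d c e f a g h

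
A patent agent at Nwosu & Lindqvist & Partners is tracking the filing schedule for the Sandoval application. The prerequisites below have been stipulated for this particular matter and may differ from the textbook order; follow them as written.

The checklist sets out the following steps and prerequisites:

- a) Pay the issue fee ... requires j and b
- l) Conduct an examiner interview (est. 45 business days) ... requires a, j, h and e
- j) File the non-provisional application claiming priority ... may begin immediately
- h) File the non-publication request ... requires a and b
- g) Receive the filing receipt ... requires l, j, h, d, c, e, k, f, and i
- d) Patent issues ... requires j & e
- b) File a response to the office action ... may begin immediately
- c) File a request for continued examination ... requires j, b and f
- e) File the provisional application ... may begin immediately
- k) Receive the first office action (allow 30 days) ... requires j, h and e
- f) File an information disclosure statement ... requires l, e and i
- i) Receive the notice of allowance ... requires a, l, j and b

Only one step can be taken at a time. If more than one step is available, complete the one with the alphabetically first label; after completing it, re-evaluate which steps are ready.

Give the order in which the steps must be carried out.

b e j a d h k l i f c g

Nothing is required for b, e and j. b has the earlier label → b first.
Ready: e and j. e has the earlier label → e.
j is the only step now ready → j.
a and d are both available; a has the earlier label → a.
h now also ready, so the ready set is {d, h}; d has the earlier label → d.
h needed a and b, now all done → h.
k and l are both available; k has the earlier label → k.
l needed a, e, h and j, now all done → l.
i needed a, b, j and l, now all done → i.
f needed e, i and l, now all done → f.
c is the only step now ready → c.
g needed c, d, e, f, h, i, j, k and l, now all done → g.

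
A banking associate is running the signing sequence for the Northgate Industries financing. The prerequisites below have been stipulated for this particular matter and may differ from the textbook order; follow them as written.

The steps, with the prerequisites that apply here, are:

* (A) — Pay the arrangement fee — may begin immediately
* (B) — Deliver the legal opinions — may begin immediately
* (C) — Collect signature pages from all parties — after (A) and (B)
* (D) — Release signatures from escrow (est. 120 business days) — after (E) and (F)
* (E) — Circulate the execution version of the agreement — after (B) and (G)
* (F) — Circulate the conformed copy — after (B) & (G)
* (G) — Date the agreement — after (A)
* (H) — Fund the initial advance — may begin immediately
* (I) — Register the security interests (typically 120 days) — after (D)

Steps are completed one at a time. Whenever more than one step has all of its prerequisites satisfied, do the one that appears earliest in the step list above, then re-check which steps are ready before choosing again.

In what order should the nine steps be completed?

(A) (B) (C) (G) (E) (F) (D) (H) (I)

(A), (B) and (H) have no prerequisites; (A) is listed earlier, so (A) is first.
(G) now also ready, so the ready set is {(B), (G), (H)}; (B) is listed earlier → (B).
(C) now also ready, so the ready set is {(C), (G), (H)}; (C) is listed earlier → (C).
(G) and (H) are both available; (G) is listed earlier → (G).
Now (E), (F) and (H) have their prerequisites met. (E) is listed earlier, so (E) next.
(F) and (H) are both available; (F) is listed earlier → (F).
(D) and (H) are both available; (D) is listed earlier → (D).
(I) now also ready, so the ready set is {(H), (I)}; (H) is listed earlier → (H).
(I) needed (D), now all done → (I).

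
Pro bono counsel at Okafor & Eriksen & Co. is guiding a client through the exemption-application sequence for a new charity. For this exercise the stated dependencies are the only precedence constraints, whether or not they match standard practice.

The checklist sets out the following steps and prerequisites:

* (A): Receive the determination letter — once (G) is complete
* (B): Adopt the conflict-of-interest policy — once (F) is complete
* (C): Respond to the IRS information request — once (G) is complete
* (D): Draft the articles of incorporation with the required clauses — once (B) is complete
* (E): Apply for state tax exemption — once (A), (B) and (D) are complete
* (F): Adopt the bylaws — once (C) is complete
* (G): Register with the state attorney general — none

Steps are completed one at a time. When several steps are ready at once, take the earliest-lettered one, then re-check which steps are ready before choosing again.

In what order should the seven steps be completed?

(G) → (A) → (C) → (F) → (B) → (D) → (E)

(G) has no prerequisites → (G) first.
Ready: (A) and (C). (A) has the earlier label → (A).
That leaves (C) as the only ready step → (C).
(F) is the only step now ready → (F).
(B) needed (F), now all done → (B).
(D) needed (B), now all done → (D).
That leaves (E) as the only ready step → (E).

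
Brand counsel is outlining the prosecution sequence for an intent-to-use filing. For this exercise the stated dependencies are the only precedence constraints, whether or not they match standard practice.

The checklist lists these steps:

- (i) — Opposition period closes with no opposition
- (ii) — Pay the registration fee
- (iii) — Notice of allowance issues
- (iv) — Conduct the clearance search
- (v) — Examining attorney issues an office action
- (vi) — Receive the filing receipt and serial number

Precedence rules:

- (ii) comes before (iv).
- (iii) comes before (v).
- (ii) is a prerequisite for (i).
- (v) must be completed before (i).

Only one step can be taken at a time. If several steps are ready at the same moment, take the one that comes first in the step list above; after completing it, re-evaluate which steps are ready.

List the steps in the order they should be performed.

Nothing is required for (ii), (iii) and (vi). (ii) is listed earlier → (ii) first.
(iv) now also ready, so the ready set is {(iii), (iv), (vi)}; (iii) is listed earlier → (iii).
Ready: (iv), (v) and (vi). (iv) is listed earlier → (iv).
Ready: (v) and (vi). (v) is listed earlier → (v).
(i) now also ready, so the ready set is {(i), (vi)}; (i) is listed earlier → (i).
Next only (vi) has its prerequisites met → (vi).

(ii), (iii), (iv), (v), (i), (vi)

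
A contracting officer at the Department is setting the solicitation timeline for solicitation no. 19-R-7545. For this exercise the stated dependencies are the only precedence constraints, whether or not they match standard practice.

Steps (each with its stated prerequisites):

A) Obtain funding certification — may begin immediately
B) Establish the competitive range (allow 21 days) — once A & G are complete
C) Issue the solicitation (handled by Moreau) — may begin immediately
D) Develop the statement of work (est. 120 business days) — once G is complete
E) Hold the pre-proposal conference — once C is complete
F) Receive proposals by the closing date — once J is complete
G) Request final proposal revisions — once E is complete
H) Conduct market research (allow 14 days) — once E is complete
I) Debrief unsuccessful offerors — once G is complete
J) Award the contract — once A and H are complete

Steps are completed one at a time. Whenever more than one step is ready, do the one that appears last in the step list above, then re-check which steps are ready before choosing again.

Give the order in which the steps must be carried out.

C → E → H → G → I → D → A → J → F → B

C and A have no prerequisites; C is listed later, so C is first.
E and A are both available; E is listed later → E.
Ready: H, G and A. H is listed later → H.
Now G and A have their prerequisites met. G is listed later, so G next.
Now I, D and A have their prerequisites met. I is listed later, so I next.
D and A are both available; D is listed later → D.
A is the only step now ready → A.
J and B are both available; J is listed later → J.
F now also ready, so the ready set is {F, B}; F is listed later → F.
Next only B has its prerequisites met → B.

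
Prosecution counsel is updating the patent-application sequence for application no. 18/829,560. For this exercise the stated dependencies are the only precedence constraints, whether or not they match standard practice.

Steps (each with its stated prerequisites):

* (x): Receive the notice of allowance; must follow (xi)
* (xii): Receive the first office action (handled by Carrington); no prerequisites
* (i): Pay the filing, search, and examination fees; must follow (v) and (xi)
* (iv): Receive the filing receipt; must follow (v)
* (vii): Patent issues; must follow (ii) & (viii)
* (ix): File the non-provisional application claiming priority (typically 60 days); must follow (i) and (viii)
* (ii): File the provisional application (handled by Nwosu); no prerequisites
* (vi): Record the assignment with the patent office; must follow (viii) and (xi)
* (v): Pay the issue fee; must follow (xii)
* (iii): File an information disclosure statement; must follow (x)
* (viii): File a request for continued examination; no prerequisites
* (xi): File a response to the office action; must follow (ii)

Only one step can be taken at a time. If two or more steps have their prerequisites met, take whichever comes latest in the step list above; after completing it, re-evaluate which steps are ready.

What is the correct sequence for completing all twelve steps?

(viii) (ii) (xi) (vi) (vii) (xii) (v) (iv) (i) (ix) (x) (iii)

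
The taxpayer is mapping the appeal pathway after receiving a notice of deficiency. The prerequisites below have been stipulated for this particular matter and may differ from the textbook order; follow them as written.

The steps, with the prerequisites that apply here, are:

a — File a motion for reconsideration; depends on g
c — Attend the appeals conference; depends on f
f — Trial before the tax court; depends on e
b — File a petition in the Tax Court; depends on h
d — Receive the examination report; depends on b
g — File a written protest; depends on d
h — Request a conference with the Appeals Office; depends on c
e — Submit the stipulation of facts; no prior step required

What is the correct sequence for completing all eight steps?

e, f, c, h, b, d, g, a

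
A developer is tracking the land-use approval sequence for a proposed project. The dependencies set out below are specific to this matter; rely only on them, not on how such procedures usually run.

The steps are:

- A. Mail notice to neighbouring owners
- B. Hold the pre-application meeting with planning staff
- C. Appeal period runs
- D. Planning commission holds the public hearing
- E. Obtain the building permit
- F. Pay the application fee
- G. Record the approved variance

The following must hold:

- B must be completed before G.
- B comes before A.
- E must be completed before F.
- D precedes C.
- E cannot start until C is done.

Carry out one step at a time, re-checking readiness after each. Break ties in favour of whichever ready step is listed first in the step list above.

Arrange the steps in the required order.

B, A, D, C, E, F, G

B and D have no prerequisites; B is listed earlier, so B is first.
Ready: A, D and G. A is listed earlier → A.
Now D and G have their prerequisites met. D is listed earlier, so D next.
C now also ready, so the ready set is {C, G}; C is listed earlier → C.
Now E and G have their prerequisites met. E is listed earlier, so E next.
F now also ready, so the ready set is {F, G}; F is listed earlier → F.
G needed B, now all done → G.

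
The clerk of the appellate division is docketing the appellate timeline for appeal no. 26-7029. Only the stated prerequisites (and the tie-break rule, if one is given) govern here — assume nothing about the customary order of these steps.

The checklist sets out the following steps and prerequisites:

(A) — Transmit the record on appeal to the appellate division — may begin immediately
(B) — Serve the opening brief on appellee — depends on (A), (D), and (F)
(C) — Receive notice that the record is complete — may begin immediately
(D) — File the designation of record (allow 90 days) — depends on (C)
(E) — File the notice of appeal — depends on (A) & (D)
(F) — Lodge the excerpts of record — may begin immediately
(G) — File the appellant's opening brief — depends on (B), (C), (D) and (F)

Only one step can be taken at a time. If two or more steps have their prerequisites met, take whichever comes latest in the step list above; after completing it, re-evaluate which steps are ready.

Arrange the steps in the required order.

Nothing is required for (F), (C) and (A). (F) is listed later → (F) first.
Ready: (C) and (A). (C) is listed later → (C).
(D) now also ready, so the ready set is {(D), (A)}; (D) is listed later → (D).
That leaves (A) as the only ready step → (A).
(E) and (B) are both available; (E) is listed later → (E).
(B) needed (F), (D) and (A), now all done → (B).
Next only (G) has its prerequisites met → (G).

(F) → (C) → (D) → (A) → (E) → (B) → (G)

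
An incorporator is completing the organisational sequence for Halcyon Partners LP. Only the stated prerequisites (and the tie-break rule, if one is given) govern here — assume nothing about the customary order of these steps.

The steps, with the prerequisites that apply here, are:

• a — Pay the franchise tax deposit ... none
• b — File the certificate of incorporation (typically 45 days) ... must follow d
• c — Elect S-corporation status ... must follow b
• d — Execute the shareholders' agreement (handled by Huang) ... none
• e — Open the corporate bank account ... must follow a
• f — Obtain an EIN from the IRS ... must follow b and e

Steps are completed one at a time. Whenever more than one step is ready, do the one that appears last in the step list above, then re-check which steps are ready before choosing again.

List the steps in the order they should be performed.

d and a have no prerequisites; d is listed later, so d is first.
b and a are both available; b is listed later → b.
Now c and a have their prerequisites met. c is listed later, so c next.
That leaves a as the only ready step → a.
That leaves e as the only ready step → e.
f needed e and b, now all done → f.

d, b, c, a, e, f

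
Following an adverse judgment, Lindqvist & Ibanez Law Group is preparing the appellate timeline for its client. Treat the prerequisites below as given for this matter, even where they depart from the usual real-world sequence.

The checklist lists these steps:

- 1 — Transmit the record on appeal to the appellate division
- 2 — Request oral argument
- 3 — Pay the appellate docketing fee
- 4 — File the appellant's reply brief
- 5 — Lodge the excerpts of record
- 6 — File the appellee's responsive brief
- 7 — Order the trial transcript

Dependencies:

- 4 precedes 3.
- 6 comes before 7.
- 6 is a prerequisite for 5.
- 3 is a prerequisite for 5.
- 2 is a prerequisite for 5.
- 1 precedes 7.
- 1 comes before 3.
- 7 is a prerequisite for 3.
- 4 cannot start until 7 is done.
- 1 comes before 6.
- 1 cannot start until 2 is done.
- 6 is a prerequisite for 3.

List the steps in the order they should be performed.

2, 1, 6, 7, 4, 3, 5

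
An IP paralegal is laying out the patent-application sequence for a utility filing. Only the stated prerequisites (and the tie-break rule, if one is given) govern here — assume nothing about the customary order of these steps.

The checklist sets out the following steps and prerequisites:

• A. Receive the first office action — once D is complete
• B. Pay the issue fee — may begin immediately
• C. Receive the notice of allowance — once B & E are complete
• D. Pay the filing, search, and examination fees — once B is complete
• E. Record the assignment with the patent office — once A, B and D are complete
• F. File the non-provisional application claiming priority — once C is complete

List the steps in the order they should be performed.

B, D, A, E, C, F

Only B has no prerequisites, so it is first.
D needed B, now all done → D.
A needed D, now all done → A.
E needed A, B and D, now all done → E.
C needed B and E, now all done → C.
F is the only step now ready → F.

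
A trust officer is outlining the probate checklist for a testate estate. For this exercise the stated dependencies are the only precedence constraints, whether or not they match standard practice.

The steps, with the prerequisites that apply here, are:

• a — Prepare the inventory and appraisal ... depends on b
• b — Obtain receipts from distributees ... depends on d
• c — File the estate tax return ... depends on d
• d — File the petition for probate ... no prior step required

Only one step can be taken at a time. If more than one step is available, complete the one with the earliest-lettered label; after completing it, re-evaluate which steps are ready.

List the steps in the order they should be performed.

Only d has no prerequisites, so it is first.
Now b and c have their prerequisites met. b has the earlier label, so b next.
a and c are both available; a has the earlier label → a.
c is the only step now ready → c.

d → b → a → c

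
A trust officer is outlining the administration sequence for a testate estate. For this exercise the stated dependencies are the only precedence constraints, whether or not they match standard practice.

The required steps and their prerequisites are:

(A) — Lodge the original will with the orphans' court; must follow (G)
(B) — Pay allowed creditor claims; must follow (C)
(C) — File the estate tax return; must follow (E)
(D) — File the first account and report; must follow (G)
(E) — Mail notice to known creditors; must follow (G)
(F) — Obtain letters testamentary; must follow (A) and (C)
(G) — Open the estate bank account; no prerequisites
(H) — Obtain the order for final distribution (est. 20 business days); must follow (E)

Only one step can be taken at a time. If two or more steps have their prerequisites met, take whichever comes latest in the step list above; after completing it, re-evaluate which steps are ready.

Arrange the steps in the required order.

(G) (E) (H) (D) (C) (B) (A) (F)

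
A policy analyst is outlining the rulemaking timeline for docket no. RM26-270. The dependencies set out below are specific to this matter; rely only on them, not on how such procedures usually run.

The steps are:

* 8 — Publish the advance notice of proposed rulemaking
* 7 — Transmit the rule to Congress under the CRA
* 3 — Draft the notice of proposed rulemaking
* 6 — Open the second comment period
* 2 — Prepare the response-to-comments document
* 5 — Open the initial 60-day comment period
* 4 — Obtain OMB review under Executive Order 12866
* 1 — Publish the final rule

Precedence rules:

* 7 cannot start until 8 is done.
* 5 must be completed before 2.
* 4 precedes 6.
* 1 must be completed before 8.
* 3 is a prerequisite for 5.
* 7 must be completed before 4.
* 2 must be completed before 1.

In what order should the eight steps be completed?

3 is the only step with nothing outstanding, so it goes first.
5 is the only step now ready → 5.
2 needed 5, now all done → 2.
1 needed 2, now all done → 1.
8 needed 1, now all done → 8.
7 is the only step now ready → 7.
Next only 4 has its prerequisites met → 4.
6 is the only step now ready → 6.

3, 5, 2, 1, 8, 7, 4, 6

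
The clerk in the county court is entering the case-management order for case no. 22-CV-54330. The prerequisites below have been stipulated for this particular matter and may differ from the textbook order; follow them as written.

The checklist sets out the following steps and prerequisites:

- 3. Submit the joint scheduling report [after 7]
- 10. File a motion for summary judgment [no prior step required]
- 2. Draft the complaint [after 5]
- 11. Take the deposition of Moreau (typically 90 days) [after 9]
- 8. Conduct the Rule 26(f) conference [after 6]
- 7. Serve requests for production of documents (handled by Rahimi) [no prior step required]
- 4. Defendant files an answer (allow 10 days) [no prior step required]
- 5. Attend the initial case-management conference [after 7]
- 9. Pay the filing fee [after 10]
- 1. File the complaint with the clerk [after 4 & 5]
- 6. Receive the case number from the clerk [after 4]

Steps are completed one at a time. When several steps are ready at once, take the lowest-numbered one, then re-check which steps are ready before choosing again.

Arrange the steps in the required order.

4, 7 and 10 have no prerequisites; 4 has the earlier label, so 4 is first.
6 now also ready, so the ready set is {6, 7, 10}; 6 has the earlier label → 6.
8 now also ready, so the ready set is {7, 8, 10}; 7 has the earlier label → 7.
Now 3, 5, 8 and 10 have their prerequisites met. 3 has the earlier label, so 3 next.
Ready: 5, 8 and 10. 5 has the earlier label → 5.
Now 1, 2, 8 and 10 have their prerequisites met. 1 has the earlier label, so 1 next.
2, 8 and 10 are all available; 2 has the earlier label → 2.
Now 8 and 10 have their prerequisites met. 8 has the earlier label, so 8 next.
10 is the only step now ready → 10.
Next only 9 has its prerequisites met → 9.
11 needed 9, now all done → 11.

4 → 6 → 7 → 3 → 5 → 1 → 2 → 8 → 10 → 9 → 11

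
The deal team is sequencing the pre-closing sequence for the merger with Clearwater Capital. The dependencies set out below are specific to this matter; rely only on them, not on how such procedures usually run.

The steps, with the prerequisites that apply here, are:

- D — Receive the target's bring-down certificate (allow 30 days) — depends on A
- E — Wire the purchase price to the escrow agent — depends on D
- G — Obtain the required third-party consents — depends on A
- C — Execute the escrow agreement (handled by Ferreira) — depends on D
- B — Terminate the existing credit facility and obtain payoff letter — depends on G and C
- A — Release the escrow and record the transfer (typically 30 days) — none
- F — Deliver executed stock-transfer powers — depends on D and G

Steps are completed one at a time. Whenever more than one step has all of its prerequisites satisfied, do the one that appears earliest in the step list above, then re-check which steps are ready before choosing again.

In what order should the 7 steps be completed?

Only A has no prerequisites, so it is first.
D and G are both available; D is listed earlier → D.
E and C now also ready, so the ready set is {E, G, C}; E is listed earlier → E.
G and C are both available; G is listed earlier → G.
F now also ready, so the ready set is {C, F}; C is listed earlier → C.
Ready: B and F. B is listed earlier → B.
F needed D and G, now all done → F.

A, D, E, G, C, B, F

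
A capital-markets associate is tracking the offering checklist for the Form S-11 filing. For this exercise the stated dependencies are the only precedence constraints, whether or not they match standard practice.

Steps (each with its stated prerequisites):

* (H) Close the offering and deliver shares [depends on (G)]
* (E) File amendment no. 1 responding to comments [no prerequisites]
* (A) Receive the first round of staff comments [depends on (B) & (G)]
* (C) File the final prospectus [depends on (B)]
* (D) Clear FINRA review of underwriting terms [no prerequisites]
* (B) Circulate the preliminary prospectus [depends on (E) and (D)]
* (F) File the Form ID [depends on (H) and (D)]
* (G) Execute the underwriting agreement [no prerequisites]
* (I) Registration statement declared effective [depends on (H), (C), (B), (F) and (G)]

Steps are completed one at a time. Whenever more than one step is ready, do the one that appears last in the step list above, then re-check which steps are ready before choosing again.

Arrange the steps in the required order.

(G), (D) and (E) have no prerequisites; (G) is listed later, so (G) is first.
(H) now also ready, so the ready set is {(D), (E), (H)}; (D) is listed later → (D).
Ready: (E) and (H). (E) is listed later → (E).
(B) now also ready, so the ready set is {(B), (H)}; (B) is listed later → (B).
(C) and (A) now also ready, so the ready set is {(C), (A), (H)}; (C) is listed later → (C).
(A) and (H) are both available; (A) is listed later → (A).
Next only (H) has its prerequisites met → (H).
That leaves (F) as the only ready step → (F).
(I) needed (G), (F), (B), (C) and (H), now all done → (I).

(G), (D), (E), (B), (C), (A), (H), (F), (I)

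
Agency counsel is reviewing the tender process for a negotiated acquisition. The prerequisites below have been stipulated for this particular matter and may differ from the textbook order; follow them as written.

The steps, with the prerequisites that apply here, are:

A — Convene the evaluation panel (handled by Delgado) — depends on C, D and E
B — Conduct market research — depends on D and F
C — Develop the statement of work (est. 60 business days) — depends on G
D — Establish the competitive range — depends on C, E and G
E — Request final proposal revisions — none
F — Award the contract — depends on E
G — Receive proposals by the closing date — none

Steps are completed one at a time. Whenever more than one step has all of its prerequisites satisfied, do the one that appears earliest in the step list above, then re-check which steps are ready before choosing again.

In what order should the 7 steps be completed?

Nothing is required for E and G. E is listed earlier → E first.
F and G are both available; F is listed earlier → F.
Next only G has its prerequisites met → G.
That leaves C as the only ready step → C.
That leaves D as the only ready step → D.
A and B are both available; A is listed earlier → A.
B is the only step now ready → B.

E, F, G, C, D, A, B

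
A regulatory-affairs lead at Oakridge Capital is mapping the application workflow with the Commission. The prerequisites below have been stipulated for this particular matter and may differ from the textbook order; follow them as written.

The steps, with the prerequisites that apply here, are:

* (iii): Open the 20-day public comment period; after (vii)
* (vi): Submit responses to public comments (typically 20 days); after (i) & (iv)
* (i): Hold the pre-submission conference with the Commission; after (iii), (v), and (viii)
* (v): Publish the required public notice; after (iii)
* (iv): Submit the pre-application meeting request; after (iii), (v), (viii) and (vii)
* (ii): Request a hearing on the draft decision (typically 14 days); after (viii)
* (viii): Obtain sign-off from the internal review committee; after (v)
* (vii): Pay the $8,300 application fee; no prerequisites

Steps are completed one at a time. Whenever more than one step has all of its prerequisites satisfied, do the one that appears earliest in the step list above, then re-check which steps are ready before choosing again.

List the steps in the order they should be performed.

(vii) is the only step with nothing outstanding, so it goes first.
(iii) is the only step now ready → (iii).
(v) needed (iii), now all done → (v).
Next only (viii) has its prerequisites met → (viii).
Now (i), (iv) and (ii) have their prerequisites met. (i) is listed earlier, so (i) next.
Now (iv) and (ii) have their prerequisites met. (iv) is listed earlier, so (iv) next.
(vi) now also ready, so the ready set is {(vi), (ii)}; (vi) is listed earlier → (vi).
That leaves (ii) as the only ready step → (ii).

(vii), (iii), (v), (viii), (i), (iv), (vi), (ii)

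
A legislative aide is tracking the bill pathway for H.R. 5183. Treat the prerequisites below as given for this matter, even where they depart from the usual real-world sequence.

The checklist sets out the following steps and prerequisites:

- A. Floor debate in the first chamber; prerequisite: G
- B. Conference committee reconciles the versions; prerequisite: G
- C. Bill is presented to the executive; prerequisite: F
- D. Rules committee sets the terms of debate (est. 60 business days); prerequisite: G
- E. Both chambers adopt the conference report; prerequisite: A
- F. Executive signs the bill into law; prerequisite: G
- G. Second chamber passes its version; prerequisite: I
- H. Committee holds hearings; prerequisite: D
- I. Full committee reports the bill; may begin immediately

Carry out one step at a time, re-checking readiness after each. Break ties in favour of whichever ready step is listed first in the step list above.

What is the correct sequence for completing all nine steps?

I, G, A, B, D, E, F, C, H

I is the only step with nothing outstanding, so it goes first.
G is the only step now ready → G.
Now A, B, D and F have their prerequisites met. A is listed earlier, so A next.
B, D, E and F are all available; B is listed earlier → B.
Now D, E and F have their prerequisites met. D is listed earlier, so D next.
E, F and H are all available; E is listed earlier → E.
F and H are both available; F is listed earlier → F.
Now C and H have their prerequisites met. C is listed earlier, so C next.
H needed D, now all done → H.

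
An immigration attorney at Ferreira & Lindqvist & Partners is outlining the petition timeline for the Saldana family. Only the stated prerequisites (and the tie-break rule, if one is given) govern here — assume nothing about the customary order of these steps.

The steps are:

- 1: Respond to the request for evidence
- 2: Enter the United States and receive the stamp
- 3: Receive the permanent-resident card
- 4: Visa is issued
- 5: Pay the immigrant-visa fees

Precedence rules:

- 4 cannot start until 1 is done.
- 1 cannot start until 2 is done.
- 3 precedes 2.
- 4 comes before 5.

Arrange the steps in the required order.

Only 3 has no prerequisites, so it is first.
2 needed 3, now all done → 2.
Next only 1 has its prerequisites met → 1.
4 is the only step now ready → 4.
5 needed 4, now all done → 5.

3 2 1 4 5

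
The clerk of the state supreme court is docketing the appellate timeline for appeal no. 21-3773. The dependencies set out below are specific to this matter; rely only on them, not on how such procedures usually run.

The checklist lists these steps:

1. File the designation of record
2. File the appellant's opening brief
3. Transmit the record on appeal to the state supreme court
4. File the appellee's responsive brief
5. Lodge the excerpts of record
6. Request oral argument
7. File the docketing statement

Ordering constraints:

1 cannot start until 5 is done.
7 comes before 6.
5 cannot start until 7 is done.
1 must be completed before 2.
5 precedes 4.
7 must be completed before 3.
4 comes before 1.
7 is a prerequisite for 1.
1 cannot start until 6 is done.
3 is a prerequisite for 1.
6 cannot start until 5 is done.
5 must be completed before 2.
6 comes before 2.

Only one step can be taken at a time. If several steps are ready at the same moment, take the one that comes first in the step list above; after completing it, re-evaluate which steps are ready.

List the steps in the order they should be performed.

7 → 3 → 5 → 4 → 6 → 1 → 2

Only 7 has no prerequisites, so it is first.
Now 3 and 5 have their prerequisites met. 3 is listed earlier, so 3 next.
5 needed 7, now all done → 5.
4 and 6 are both available; 4 is listed earlier → 4.
Next only 6 has its prerequisites met → 6.
That leaves 1 as the only ready step → 1.
That leaves 2 as the only ready step → 2.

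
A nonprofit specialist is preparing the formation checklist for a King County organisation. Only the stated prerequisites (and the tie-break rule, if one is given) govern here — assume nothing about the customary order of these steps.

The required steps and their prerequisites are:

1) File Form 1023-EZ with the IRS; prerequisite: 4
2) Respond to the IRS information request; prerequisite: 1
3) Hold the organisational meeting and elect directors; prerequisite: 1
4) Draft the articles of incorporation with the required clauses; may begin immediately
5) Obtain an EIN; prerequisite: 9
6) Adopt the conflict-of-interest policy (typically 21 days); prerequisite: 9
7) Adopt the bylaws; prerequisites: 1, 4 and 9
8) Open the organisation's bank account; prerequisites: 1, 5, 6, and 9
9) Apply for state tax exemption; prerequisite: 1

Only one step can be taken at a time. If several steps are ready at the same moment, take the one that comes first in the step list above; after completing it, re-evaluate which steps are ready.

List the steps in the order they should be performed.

4 has no prerequisites → 4 first.
1 is the only step now ready → 1.
Now 2, 3 and 9 have their prerequisites met. 2 is listed earlier, so 2 next.
Ready: 3 and 9. 3 is listed earlier → 3.
9 needed 1, now all done → 9.
5, 6 and 7 are all available; 5 is listed earlier → 5.
6 and 7 are both available; 6 is listed earlier → 6.
7 and 8 are both available; 7 is listed earlier → 7.
Next only 8 has its prerequisites met → 8.

4, 1, 2, 3, 9, 5, 6, 7, 8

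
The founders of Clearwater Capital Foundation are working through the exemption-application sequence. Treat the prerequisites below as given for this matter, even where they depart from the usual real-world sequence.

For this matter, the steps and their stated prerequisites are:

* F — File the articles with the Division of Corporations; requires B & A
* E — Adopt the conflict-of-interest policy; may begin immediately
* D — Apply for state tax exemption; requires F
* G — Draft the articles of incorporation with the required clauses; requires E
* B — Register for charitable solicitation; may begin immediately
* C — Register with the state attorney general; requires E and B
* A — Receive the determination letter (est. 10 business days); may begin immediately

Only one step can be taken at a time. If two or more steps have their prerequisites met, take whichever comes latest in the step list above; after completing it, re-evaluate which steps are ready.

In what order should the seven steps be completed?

A, B and E have no prerequisites; A is listed later, so A is first.
B and E are both available; B is listed later → B.
Now E and F have their prerequisites met. E is listed later, so E next.
Ready: C, G and F. C is listed later → C.
Now G and F have their prerequisites met. G is listed later, so G next.
F needed A and B, now all done → F.
That leaves D as the only ready step → D.

A → B → E → C → G → F → D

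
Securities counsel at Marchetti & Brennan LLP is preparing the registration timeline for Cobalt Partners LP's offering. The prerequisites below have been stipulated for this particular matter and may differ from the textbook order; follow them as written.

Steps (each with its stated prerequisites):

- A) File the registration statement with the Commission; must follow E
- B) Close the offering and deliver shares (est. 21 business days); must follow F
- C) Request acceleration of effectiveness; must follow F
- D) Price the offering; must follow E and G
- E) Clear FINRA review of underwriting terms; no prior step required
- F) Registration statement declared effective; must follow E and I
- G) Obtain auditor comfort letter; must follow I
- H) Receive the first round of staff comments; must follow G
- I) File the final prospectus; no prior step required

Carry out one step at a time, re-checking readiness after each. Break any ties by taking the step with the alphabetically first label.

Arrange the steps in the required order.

E and I have no prerequisites; E has the earlier label, so E is first.
A now also ready, so the ready set is {A, I}; A has the earlier label → A.
Next only I has its prerequisites met → I.
F and G are both available; F has the earlier label → F.
B, C and G are all available; B has the earlier label → B.
Now C and G have their prerequisites met. C has the earlier label, so C next.
That leaves G as the only ready step → G.
Ready: D and H. D has the earlier label → D.
H is the only step now ready → H.

E, A, I, F, B, C, G, D, H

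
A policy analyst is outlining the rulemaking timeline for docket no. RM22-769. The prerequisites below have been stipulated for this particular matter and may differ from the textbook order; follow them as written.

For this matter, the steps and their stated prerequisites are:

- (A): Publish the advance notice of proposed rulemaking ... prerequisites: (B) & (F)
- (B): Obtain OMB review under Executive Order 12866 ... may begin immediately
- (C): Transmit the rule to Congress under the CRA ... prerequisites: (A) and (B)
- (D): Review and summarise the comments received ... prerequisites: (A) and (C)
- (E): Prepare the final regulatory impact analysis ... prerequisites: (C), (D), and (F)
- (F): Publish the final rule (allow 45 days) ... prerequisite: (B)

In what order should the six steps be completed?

(B) (F) (A) (C) (D) (E)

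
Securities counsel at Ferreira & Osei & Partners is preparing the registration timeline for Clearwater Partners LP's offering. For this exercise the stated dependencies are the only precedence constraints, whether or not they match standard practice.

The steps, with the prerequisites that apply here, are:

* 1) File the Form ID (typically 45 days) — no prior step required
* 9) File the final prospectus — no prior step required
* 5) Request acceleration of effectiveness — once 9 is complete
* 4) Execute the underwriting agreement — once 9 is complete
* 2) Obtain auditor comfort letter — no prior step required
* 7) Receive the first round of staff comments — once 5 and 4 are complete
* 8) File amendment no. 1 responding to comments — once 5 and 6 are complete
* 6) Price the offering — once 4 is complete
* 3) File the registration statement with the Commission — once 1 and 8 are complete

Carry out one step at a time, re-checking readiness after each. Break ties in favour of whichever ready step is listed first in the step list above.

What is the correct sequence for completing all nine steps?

1, 9, 5, 4, 2, 7, 6, 8, 3

1, 9 and 2 have no prerequisites; 1 is listed earlier, so 1 is first.
Ready: 9 and 2. 9 is listed earlier → 9.
5 and 4 now also ready, so the ready set is {5, 4, 2}; 5 is listed earlier → 5.
Now 4 and 2 have their prerequisites met. 4 is listed earlier, so 4 next.
7 and 6 now also ready, so the ready set is {2, 7, 6}; 2 is listed earlier → 2.
7 and 6 are both available; 7 is listed earlier → 7.
6 needed 4, now all done → 6.
Next only 8 has its prerequisites met → 8.
Next only 3 has its prerequisites met → 3.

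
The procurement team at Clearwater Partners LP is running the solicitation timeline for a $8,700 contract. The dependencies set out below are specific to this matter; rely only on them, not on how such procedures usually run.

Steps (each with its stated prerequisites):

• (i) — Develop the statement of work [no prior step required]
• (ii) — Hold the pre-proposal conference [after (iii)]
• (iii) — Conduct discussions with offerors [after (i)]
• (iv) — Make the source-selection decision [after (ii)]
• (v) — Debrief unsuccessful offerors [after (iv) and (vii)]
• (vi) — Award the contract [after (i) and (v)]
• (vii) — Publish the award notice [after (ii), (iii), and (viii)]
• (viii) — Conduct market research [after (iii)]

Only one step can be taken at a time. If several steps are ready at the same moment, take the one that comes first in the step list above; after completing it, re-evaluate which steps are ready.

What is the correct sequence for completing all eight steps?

(i) → (iii) → (ii) → (iv) → (viii) → (vii) → (v) → (vi)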